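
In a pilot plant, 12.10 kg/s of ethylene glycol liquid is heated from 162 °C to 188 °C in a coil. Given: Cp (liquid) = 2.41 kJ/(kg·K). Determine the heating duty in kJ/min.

Q = ṁ·Cp·ΔT = 12.10 × 2.41 × (188 − 162) = 758.19 kJ/s
Heating duty = 45491 kJ/min

Q = 45500 kJ/min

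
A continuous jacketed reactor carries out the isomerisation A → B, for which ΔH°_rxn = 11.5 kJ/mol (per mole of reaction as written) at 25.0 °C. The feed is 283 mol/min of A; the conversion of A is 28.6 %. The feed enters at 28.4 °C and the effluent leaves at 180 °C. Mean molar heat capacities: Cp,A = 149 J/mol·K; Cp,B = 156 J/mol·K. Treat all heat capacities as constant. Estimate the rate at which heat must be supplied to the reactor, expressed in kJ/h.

Extent of reaction ξ = 0.286 × 283 = 80.938 mol/min
Reaction term: ξ·ΔH°_rxn = 80.938 × 11.5 = 930.79 kJ/min
Sensible, feed 28.4→25 °C: -143.37 kJ/min
Outlet flows (mol/min): A 202.06, B 80.938
Sensible, products 25→180 °C: 6623.7 kJ/min
Q = ΔH = 7411.1 kJ/min = 123.52 kW
Heat supplied = 444670 kJ/h

Q_in = 445000 kJ/h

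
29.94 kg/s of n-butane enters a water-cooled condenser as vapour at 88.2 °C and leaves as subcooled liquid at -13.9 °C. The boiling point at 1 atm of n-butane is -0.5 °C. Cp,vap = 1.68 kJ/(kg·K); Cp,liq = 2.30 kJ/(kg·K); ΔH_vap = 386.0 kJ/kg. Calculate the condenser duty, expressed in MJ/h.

Q_c = 61000 MJ/h

vapour 88.2→-0.5 °C: -149.02 kJ/kg
condensation at -0.5 °C: -386 kJ/kg
liquid -0.5→-13.9 °C: -30.82 kJ/kg
Δh = -149.02 + -386 + -30.82 = -565.84 kJ/kg
Q = ṁ·Δh = 29.94 kg/s × -565.84 kJ/kg = -16941 kJ/s
|Q| = 16941 kW = 60988 MJ/h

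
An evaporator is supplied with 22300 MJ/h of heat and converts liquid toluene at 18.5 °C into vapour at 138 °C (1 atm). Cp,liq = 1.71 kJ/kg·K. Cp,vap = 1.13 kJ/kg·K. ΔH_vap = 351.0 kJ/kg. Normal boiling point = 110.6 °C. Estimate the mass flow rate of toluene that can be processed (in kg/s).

ṁ = 11.5 kg/s

Δh = 1.71×(110.6−18.5) + 351.0 + 1.13×(138−110.6) = 539.45 kJ/kg
Q = 22300 MJ/h = 6194.4 kJ/s = 6194.4 kJ/s
ṁ = Q/Δh = 6194.4 / 539.45 = 11.483 kg/s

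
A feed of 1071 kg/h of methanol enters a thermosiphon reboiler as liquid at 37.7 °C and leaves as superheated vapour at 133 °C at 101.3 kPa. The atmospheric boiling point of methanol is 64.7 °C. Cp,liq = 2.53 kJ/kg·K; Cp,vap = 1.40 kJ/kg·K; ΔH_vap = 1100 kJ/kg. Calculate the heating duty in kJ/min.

Q = 22600 kJ/min

liquid 37.7→64.7 °C: 68.31 kJ/kg
vaporisation at 64.7 °C: 1100 kJ/kg
vapour 64.7→133 °C: 95.62 kJ/kg
Δh = 68.31 + 1100 + 95.62 = 1263.9 kJ/kg
Q = ṁ·Δh = 1071 kg/h × 1263.9 kJ/kg = 1.3537e+06 kJ/h
|Q| = 376.02 kW = 22561 kJ/min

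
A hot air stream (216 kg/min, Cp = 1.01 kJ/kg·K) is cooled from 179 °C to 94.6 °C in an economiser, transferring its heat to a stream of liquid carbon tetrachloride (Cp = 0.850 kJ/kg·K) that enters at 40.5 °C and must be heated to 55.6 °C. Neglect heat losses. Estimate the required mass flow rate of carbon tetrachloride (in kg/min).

Heat released by hot stream: Q = 216 × 1.01 × (179 − 94.6) = 18413 kJ/min
Energy balance on cold side (adiabatic exchanger): Q = ṁ_c·Cp_c·(T_c,out − T_c,in)
ṁ_c = 18413 / [0.850 × (55.6 − 40.5)] = 1434.6 kg/min

ṁ_c = 1430 kg/min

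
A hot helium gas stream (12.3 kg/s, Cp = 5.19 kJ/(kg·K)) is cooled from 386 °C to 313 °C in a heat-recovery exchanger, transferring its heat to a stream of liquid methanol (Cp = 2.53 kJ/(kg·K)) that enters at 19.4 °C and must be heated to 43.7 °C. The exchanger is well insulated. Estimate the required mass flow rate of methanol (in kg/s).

ṁ_c = 75.8 kg/s

Heat released by hot stream: Q = 12.3 × 5.19 × (386 − 313) = 4660.1 kJ/s
Energy balance on cold side (adiabatic exchanger): Q = ṁ_c·Cp_c·(T_c,out − T_c,in)
ṁ_c = 4660.1 / [2.53 × (43.7 − 19.4)] = 75.8 kg/s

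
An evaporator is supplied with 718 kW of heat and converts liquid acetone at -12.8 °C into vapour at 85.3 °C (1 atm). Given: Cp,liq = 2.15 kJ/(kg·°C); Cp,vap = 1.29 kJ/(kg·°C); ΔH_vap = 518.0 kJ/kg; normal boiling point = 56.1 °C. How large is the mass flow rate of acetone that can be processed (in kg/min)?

ṁ = 61.2 kg/min

Δh = 2.15×(56.1−-12.8) + 518.0 + 1.29×(85.3−56.1) = 703.8 kJ/kg
Q = 718 kW = 718 kJ/s = 43080 kJ/min
ṁ = Q/Δh = 43080 / 703.8 = 61.21 kg/min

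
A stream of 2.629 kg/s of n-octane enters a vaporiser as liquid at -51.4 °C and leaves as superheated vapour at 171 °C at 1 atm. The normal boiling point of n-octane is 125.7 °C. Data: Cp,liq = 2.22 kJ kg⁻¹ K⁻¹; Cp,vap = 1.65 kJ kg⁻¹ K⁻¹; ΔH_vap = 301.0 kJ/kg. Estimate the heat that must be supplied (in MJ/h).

Q = 7280 MJ/h

liquid -51.4→125.7 °C: 393.16 kJ/kg
vaporisation at 125.7 °C: 301 kJ/kg
vapour 125.7→171 °C: 74.745 kJ/kg
Δh = 393.16 + 301 + 74.745 = 768.91 kJ/kg
Q = ṁ·Δh = 2.629 kg/s × 768.91 kJ/kg = 2021.5 kJ/s
|Q| = 2021.5 kW = 7277.2 MJ/h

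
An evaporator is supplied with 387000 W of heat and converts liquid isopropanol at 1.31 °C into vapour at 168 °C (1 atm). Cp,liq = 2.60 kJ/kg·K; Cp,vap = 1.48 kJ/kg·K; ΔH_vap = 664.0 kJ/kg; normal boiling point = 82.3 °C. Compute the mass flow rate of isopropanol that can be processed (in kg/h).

ṁ = 1390 kg/h

Δh = 2.60×(82.3−1.31) + 664.0 + 1.48×(168−82.3) = 1001.4 kJ/kg
Q = 387000 W = 387 kJ/s = 1.3932e+06 kJ/h
ṁ = Q/Δh = 1.3932e+06 / 1001.4 = 1391.2 kg/h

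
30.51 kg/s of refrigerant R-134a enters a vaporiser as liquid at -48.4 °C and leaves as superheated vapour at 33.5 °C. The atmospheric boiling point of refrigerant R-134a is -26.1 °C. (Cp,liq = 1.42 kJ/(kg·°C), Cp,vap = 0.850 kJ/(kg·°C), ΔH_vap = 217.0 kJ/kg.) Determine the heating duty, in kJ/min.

Q = 548000 kJ/min

liquid -48.4→-26.1 °C: 31.666 kJ/kg
vaporisation at -26.1 °C: 217 kJ/kg
vapour -26.1→33.5 °C: 50.66 kJ/kg
Δh = 31.666 + 217 + 50.66 = 299.33 kJ/kg
Q = ṁ·Δh = 30.51 kg/s × 299.33 kJ/kg = 9132.4 kJ/s
|Q| = 9132.4 kW = 547950 kJ/min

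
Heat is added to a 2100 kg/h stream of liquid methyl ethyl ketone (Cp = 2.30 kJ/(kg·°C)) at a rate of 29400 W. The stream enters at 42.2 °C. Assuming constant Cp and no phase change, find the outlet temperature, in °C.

Q = 29400 W = 105840 kJ/h
ΔT = Q/(ṁ·Cp) = 105840/(2100×2.30) = 21.913 K
T_out = 42.2 + 21.913 = 64.113 °C

T_out = 64.1 °C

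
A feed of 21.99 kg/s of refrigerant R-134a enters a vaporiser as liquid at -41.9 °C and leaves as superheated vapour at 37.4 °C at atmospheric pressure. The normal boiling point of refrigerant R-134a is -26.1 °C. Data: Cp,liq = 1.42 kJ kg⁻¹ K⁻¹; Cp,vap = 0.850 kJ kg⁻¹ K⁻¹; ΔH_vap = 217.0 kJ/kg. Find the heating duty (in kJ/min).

liquid -41.9→-26.1 °C: 22.436 kJ/kg
vaporisation at -26.1 °C: 217 kJ/kg
vapour -26.1→37.4 °C: 53.975 kJ/kg
Δh = 22.436 + 217 + 53.975 = 293.41 kJ/kg
Q = ṁ·Δh = 21.99 kg/s × 293.41 kJ/kg = 6452.1 kJ/s
|Q| = 6452.1 kW = 387130 kJ/min

Q = 387000 kJ/min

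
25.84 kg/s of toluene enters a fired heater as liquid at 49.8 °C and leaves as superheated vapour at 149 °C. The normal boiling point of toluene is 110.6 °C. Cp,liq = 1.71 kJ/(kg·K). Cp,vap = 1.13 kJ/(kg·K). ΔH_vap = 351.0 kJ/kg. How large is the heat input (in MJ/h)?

liquid 49.8→110.6 °C: 103.97 kJ/kg
vaporisation at 110.6 °C: 351 kJ/kg
vapour 110.6→149 °C: 43.392 kJ/kg
Δh = 103.97 + 351 + 43.392 = 498.36 kJ/kg
Q = ṁ·Δh = 25.84 kg/s × 498.36 kJ/kg = 12878 kJ/s
|Q| = 12878 kW = 46359 MJ/h

Q = 46400 MJ/h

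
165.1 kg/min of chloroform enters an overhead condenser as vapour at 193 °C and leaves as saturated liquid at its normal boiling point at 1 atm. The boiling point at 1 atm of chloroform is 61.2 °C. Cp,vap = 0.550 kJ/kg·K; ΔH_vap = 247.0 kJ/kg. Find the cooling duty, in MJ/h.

vapour 193→61.2 °C: -72.49 kJ/kg
condensation at 61.2 °C: -247 kJ/kg
Δh = -72.49 + -247 = -319.49 kJ/kg
Q = ṁ·Δh = 165.1 kg/min × -319.49 kJ/kg = -52748 kJ/min
|Q| = 879.13 kW = 3164.9 MJ/h

Q_c = 3160 MJ/h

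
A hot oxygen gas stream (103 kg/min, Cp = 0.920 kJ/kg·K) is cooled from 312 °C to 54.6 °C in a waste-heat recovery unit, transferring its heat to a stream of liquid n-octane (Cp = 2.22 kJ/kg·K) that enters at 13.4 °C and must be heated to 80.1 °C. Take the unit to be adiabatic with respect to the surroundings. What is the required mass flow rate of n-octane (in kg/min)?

ṁ_c = 165 kg/min

Heat released by hot stream: Q = 103 × 0.920 × (312 − 54.6) = 24391 kJ/min
Energy balance on cold side (adiabatic exchanger): Q = ṁ_c·Cp_c·(T_c,out − T_c,in)
ṁ_c = 24391 / [2.22 × (80.1 − 13.4)] = 164.72 kg/min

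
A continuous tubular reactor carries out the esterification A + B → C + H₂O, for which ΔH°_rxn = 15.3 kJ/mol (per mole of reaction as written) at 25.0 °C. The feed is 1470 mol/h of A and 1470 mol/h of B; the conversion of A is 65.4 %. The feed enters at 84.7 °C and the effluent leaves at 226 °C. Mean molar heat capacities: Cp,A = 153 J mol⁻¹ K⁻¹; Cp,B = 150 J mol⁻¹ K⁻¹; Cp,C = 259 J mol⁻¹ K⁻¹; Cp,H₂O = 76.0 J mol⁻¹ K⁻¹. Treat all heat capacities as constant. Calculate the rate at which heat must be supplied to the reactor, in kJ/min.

Extent of reaction ξ = 0.654 × 1470 = 961.38 mol/h
Reaction term: ξ·ΔH°_rxn = 961.38 × 15.3 = 14709 kJ/h
Sensible, feed 84.7→25 °C: -26591 kJ/h
Outlet flows (mol/h): A 508.62, B 508.62, C 961.38, H₂O 961.38
Sensible, products 25→226 °C: 95711 kJ/h
Q = ΔH = 83829 kJ/h = 23.286 kW
Heat supplied = 1397.2 kJ/min

Q_in = 1400 kJ/min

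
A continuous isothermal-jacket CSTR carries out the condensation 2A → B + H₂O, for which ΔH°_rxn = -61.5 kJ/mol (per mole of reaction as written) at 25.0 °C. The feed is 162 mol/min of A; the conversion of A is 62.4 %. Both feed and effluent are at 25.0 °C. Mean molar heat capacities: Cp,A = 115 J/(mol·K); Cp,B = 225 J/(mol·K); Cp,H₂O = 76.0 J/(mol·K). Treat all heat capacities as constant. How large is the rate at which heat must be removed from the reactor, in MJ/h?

Extent of reaction ξ = 0.624 × 162 / 2 = 50.544 mol/min
Reaction term: ξ·ΔH°_rxn = 50.544 × -61.5 = -3108.5 kJ/min
Q = ΔH = -3108.5 kJ/min = -51.808 kW
Heat removed = 186.51 MJ/h

Q_out = 187 MJ/h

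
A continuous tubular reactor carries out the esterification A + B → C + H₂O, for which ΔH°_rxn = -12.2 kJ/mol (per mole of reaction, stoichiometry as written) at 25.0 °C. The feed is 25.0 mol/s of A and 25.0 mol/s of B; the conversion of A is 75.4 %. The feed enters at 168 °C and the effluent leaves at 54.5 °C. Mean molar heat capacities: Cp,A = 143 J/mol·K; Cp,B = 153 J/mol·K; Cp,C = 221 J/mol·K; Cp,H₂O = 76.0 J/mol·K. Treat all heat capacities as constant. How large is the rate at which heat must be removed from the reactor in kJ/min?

Extent of reaction ξ = 0.754 × 25.0 = 18.85 mol/s
Reaction term: ξ·ΔH°_rxn = 18.85 × -12.2 = -229.97 kJ/s
Sensible, feed 168→25 °C: -1058.2 kJ/s
Outlet flows (mol/s): A 6.15, B 6.15, C 18.85, H₂O 18.85
Sensible, products 25→54.5 °C: 218.86 kJ/s
Q = ΔH = -1069.3 kJ/s = -1069.3 kW
Heat removed = 64159 kJ/min

Q_out = 64200 kJ/min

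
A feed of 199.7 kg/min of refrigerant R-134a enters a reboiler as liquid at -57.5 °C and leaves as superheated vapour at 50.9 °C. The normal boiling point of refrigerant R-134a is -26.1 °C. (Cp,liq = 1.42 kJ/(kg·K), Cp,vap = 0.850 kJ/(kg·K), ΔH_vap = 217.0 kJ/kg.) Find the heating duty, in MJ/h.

liquid -57.5→-26.1 °C: 44.588 kJ/kg
vaporisation at -26.1 °C: 217 kJ/kg
vapour -26.1→50.9 °C: 65.45 kJ/kg
Δh = 44.588 + 217 + 65.45 = 327.04 kJ/kg
Q = ṁ·Δh = 199.7 kg/min × 327.04 kJ/kg = 65309 kJ/min
|Q| = 1088.5 kW = 3918.6 MJ/h

Q = 3920 MJ/h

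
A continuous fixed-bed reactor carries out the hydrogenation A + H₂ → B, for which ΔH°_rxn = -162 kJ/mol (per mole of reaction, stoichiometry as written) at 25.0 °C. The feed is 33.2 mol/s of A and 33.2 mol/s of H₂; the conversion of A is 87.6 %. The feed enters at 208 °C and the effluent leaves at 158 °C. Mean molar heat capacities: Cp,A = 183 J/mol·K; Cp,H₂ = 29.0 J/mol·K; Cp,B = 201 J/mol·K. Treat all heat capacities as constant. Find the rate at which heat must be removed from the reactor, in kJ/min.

Q_out = 306000 kJ/min

Extent of reaction ξ = 0.876 × 33.2 = 29.083 mol/s
Reaction term: ξ·ΔH°_rxn = 29.083 × -162 = -4711.5 kJ/s
Sensible, feed 208→25 °C: -1288 kJ/s
Outlet flows (mol/s): A 4.1168, H₂ 4.1168, B 29.083
Sensible, products 25→158 °C: 893.56 kJ/s
Q = ΔH = -5105.9 kJ/s = -5105.9 kW
Heat removed = 306360 kJ/min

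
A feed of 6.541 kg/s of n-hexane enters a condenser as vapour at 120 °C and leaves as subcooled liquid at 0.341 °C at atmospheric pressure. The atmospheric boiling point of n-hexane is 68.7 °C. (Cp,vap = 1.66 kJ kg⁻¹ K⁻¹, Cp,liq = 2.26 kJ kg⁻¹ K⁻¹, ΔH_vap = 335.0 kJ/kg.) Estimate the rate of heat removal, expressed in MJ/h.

vapour 120→68.7 °C: -85.158 kJ/kg
condensation at 68.7 °C: -335 kJ/kg
liquid 68.7→0.341 °C: -154.49 kJ/kg
Δh = -85.158 + -335 + -154.49 = -574.65 kJ/kg
Q = ṁ·Δh = 6.541 kg/s × -574.65 kJ/kg = -3758.8 kJ/s
|Q| = 3758.8 kW = 13532 MJ/h

Q_c = 13500 MJ/h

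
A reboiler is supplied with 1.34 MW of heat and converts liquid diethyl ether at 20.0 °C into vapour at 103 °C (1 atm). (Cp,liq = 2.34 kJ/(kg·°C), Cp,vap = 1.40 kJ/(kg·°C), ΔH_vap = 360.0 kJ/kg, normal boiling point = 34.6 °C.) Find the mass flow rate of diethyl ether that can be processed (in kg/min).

ṁ = 164 kg/min

Δh = 2.34×(34.6−20.0) + 360.0 + 1.40×(103−34.6) = 489.92 kJ/kg
Q = 1.34 MW = 1340 kJ/s = 80400 kJ/min
ṁ = Q/Δh = 80400 / 489.92 = 164.11 kg/min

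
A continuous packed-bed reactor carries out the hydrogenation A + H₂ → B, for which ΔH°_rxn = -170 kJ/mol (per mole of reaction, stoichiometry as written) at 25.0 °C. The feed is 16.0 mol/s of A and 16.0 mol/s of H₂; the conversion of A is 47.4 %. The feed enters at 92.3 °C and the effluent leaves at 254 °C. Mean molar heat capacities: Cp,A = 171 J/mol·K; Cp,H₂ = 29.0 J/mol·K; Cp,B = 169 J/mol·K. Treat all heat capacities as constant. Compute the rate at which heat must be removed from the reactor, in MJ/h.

Extent of reaction ξ = 0.474 × 16.0 = 7.584 mol/s
Reaction term: ξ·ΔH°_rxn = 7.584 × -170 = -1289.3 kJ/s
Sensible, feed 92.3→25 °C: -215.36 kJ/s
Outlet flows (mol/s): A 8.416, H₂ 8.416, B 7.584
Sensible, products 25→254 °C: 678.96 kJ/s
Q = ΔH = -825.68 kJ/s = -825.68 kW
Heat removed = 2972.4 MJ/h

Q_out = 2970 MJ/h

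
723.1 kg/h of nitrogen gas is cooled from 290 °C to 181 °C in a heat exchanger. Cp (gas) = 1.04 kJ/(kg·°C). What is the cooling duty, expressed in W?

Q = ṁ·Cp·ΔT = 723.1 × 1.04 × (181 − 290) = -81971 kJ/h
Converting: 81971 / 3600 s = 22.77 kW
Cooling duty = 22770 W

Q_c = 22800 W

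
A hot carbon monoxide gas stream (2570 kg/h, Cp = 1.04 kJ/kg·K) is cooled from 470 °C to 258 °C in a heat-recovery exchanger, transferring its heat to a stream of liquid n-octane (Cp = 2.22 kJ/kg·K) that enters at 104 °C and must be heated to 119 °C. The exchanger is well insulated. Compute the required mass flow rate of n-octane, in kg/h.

ṁ_c = 17000 kg/h

Heat released by hot stream: Q = 2570 × 1.04 × (470 − 258) = 566630 kJ/h
Energy balance on cold side (adiabatic exchanger): Q = ṁ_c·Cp_c·(T_c,out − T_c,in)
ṁ_c = 566630 / [2.22 × (119 − 104)] = 17016 kg/h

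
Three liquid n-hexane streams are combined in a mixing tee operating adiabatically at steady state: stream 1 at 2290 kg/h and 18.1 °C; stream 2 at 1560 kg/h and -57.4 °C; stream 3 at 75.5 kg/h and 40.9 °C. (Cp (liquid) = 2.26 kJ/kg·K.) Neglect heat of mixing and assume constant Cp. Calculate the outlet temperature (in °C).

T_out = -11.5 °C

Adiabatic, steady state ⇒ Σ ṁᵢCp,ᵢ(T_out − Tᵢ) = 0
Σ ṁᵢCp,ᵢTᵢ = 2290×2.26×18.1 + 1560×2.26×-57.4 + 75.5×2.26×40.9 = -101720
Σ ṁᵢCp,ᵢ = 2290×2.26 + 1560×2.26 + 75.5×2.26 = 8871.6
T_out = -101720 / 8871.6 = -11.465 °C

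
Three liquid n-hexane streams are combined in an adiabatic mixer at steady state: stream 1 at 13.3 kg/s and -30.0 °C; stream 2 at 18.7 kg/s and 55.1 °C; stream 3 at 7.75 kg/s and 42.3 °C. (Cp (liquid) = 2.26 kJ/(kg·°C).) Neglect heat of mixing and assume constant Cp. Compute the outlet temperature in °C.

T_out = 24.1 °C

Energy balance with Q = 0: Σ ṁᵢCp,ᵢ(T_out − Tᵢ) = 0
Σ ṁᵢCp,ᵢTᵢ = 13.3×2.26×-30.0 + 18.7×2.26×55.1 + 7.75×2.26×42.3 = 2167.8
Σ ṁᵢCp,ᵢ = 13.3×2.26 + 18.7×2.26 + 7.75×2.26 = 89.835
T_out = 2167.8 / 89.835 = 24.131 °C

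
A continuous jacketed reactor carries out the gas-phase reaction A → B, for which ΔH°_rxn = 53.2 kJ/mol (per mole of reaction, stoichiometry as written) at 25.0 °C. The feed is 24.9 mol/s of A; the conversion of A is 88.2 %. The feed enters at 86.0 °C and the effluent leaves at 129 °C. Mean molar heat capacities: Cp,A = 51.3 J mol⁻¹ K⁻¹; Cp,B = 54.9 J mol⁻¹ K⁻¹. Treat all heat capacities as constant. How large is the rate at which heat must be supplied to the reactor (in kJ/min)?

Extent of reaction ξ = 0.882 × 24.9 = 21.962 mol/s
Reaction term: ξ·ΔH°_rxn = 21.962 × 53.2 = 1168.4 kJ/s
Sensible, feed 86.0→25 °C: -77.92 kJ/s
Outlet flows (mol/s): A 2.9382, B 21.962
Sensible, products 25→129 °C: 141.07 kJ/s
Q = ΔH = 1231.5 kJ/s = 1231.5 kW
Heat supplied = 73891 kJ/min

Q_in = 73900 kJ/min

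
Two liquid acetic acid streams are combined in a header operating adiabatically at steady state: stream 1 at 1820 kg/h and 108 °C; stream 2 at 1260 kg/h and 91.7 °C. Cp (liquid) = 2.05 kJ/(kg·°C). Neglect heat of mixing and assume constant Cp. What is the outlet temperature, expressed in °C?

Energy balance with Q = 0: Σ ṁᵢCp,ᵢ(T_out − Tᵢ) = 0
T_out = Σ ṁᵢCp,ᵢTᵢ / Σ ṁᵢCp,ᵢ
      = 639810 / 6314 = 101.33 °C

T_out = 101 °C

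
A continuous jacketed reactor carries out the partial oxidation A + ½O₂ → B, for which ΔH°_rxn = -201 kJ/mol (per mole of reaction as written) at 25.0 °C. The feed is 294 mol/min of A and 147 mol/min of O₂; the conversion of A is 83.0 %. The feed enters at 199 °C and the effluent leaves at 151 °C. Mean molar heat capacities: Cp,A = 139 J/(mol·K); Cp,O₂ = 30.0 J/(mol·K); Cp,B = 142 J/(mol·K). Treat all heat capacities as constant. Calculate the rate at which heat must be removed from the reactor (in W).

Extent of reaction ξ = 0.830 × 294 = 244.02 mol/min
Reaction term: ξ·ΔH°_rxn = 244.02 × -201 = -49048 kJ/min
Sensible, feed 199→25 °C: -7878 kJ/min
Outlet flows (mol/min): A 49.98, O₂ 24.99, B 244.02
Sensible, products 25→151 °C: 5335.8 kJ/min
Q = ΔH = -51590 kJ/min = -859.84 kW
Heat removed = 859840 W

Q_out = 860000 W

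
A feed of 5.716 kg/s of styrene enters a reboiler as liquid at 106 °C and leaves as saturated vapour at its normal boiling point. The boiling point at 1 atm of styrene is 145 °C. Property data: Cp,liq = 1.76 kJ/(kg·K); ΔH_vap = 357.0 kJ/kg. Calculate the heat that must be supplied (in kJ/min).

liquid 106→145 °C: 68.64 kJ/kg
vaporisation at 145 °C: 357 kJ/kg
Δh = 68.64 + 357 = 425.64 kJ/kg
Q = ṁ·Δh = 5.716 kg/s × 425.64 kJ/kg = 2433 kJ/s
|Q| = 2433 kW = 145980 kJ/min

Q = 146000 kJ/min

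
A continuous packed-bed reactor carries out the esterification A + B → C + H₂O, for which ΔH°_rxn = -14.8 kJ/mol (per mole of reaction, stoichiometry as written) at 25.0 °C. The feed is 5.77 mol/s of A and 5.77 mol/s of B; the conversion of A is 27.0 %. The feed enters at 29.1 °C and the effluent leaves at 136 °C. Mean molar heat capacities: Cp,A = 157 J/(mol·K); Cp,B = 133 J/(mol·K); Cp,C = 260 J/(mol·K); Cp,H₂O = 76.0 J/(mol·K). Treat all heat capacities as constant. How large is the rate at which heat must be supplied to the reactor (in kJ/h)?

Q_in = 590000 kJ/h

Extent of reaction ξ = 0.270 × 5.77 = 1.5579 mol/s
Reaction term: ξ·ΔH°_rxn = 1.5579 × -14.8 = -23.057 kJ/s
Sensible, feed 29.1→25 °C: -6.8605 kJ/s
Outlet flows (mol/s): A 4.2121, B 4.2121, C 1.5579, H₂O 1.5579
Sensible, products 25→136 °C: 193.69 kJ/s
Q = ΔH = 163.77 kJ/s = 163.77 kW
Heat supplied = 589580 kJ/h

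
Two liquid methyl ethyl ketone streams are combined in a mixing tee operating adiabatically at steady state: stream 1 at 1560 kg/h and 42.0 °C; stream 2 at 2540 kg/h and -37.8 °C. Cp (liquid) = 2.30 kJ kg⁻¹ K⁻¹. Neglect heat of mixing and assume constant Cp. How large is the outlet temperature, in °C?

T_out = -7.44 °C

Adiabatic, steady state ⇒ Σ ṁᵢCp,ᵢ(T_out − Tᵢ) = 0
T_out = Σ ṁᵢCp,ᵢTᵢ / Σ ṁᵢCp,ᵢ
      = -70132 / 9430 = -7.4371 °C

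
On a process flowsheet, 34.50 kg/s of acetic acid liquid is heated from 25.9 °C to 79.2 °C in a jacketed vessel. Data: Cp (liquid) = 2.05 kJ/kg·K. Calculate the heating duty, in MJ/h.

Q = ṁ·Cp·ΔT = 34.50 × 2.05 × (79.2 − 25.9) = 3769.6 kJ/s
Heating duty = 13571 MJ/h

Q = 13600 MJ/h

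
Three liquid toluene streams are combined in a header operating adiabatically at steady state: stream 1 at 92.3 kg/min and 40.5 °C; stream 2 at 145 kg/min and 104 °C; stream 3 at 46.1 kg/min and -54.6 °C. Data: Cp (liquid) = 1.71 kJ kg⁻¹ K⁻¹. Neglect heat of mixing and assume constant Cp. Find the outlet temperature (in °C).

Adiabatic, steady state ⇒ Σ ṁᵢCp,ᵢ(T_out − Tᵢ) = 0
Σ ṁᵢCp,ᵢTᵢ = 92.3×1.71×40.5 + 145×1.71×104 + 46.1×1.71×-54.6 = 27875
Σ ṁᵢCp,ᵢ = 92.3×1.71 + 145×1.71 + 46.1×1.71 = 484.61
T_out = 27875 / 484.61 = 57.52 °C

T_out = 57.5 °C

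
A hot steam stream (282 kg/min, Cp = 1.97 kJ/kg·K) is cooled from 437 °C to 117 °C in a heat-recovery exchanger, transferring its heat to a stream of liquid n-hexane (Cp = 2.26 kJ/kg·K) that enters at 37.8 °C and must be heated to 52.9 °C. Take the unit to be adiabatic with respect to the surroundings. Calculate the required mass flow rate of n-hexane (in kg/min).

ṁ_c = 5210 kg/min

Heat released by hot stream: Q = 282 × 1.97 × (437 − 117) = 177770 kJ/min
Energy balance on cold side (adiabatic exchanger): Q = ṁ_c·Cp_c·(T_c,out − T_c,in)
ṁ_c = 177770 / [2.26 × (52.9 − 37.8)] = 5209.3 kg/min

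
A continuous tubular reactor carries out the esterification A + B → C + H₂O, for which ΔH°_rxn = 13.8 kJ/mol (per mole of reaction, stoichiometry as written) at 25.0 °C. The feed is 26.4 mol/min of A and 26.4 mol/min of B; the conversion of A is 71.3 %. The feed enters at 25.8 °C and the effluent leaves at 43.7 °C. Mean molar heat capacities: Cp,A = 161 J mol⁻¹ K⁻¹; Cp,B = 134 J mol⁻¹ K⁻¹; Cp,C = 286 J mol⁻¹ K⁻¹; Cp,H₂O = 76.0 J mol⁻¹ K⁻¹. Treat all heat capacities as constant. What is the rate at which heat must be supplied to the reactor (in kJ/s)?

Extent of reaction ξ = 0.713 × 26.4 = 18.823 mol/min
Reaction term: ξ·ΔH°_rxn = 18.823 × 13.8 = 259.76 kJ/min
Sensible, feed 25.8→25 °C: -6.2304 kJ/min
Outlet flows (mol/min): A 7.5768, B 7.5768, C 18.823, H₂O 18.823
Sensible, products 25→43.7 °C: 169.22 kJ/min
Q = ΔH = 422.75 kJ/min = 7.0458 kW
Heat supplied = 7.0458 kJ/s

Q_in = 7.05 kJ/s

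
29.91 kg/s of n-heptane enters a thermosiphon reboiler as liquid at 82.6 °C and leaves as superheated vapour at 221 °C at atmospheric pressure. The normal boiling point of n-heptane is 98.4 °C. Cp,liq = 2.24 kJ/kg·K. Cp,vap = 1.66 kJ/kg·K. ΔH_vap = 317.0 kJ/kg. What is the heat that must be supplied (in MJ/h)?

liquid 82.6→98.4 °C: 35.392 kJ/kg
vaporisation at 98.4 °C: 317 kJ/kg
vapour 98.4→221 °C: 203.52 kJ/kg
Δh = 35.392 + 317 + 203.52 = 555.91 kJ/kg
Q = ṁ·Δh = 29.91 kg/s × 555.91 kJ/kg = 16627 kJ/s
|Q| = 16627 kW = 59858 MJ/h

Q = 59900 MJ/h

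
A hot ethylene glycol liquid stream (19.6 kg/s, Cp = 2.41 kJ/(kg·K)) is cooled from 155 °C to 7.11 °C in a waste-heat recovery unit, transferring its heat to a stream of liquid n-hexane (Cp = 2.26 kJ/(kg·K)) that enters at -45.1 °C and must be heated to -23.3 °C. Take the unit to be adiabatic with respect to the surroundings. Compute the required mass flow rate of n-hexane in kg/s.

Heat released by hot stream: Q = 19.6 × 2.41 × (155 − 7.11) = 6985.7 kJ/s
Energy balance on cold side (adiabatic exchanger): Q = ṁ_c·Cp_c·(T_c,out − T_c,in)
ṁ_c = 6985.7 / [2.26 × (-23.3 − -45.1)] = 141.79 kg/s

ṁ_c = 142 kg/s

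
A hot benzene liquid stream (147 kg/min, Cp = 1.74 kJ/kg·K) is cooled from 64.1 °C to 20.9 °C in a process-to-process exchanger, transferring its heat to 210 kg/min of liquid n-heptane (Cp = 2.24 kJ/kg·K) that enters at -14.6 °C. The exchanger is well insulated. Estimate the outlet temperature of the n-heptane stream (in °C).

T_c,out = 8.89 °C

Heat released by hot stream: Q = 147 × 1.74 × (64.1 − 20.9) = 11050 kJ/min
Energy balance on cold side (adiabatic exchanger): Q = ṁ_c·Cp_c·(T_c,out − T_c,in)
T_c,out = -14.6 + 11050/(210 × 2.24) = 8.89 °C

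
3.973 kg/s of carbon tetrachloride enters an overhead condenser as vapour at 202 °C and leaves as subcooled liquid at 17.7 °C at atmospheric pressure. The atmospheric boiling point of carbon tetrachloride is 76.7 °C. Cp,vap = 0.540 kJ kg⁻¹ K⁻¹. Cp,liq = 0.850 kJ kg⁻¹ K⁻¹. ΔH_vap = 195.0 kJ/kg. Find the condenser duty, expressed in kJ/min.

vapour 202→76.7 °C: -67.662 kJ/kg
condensation at 76.7 °C: -195 kJ/kg
liquid 76.7→17.7 °C: -50.15 kJ/kg
Δh = -67.662 + -195 + -50.15 = -312.81 kJ/kg
Q = ṁ·Δh = 3.973 kg/s × -312.81 kJ/kg = -1242.8 kJ/s
|Q| = 1242.8 kW = 74568 kJ/min

Q_c = 74600 kJ/min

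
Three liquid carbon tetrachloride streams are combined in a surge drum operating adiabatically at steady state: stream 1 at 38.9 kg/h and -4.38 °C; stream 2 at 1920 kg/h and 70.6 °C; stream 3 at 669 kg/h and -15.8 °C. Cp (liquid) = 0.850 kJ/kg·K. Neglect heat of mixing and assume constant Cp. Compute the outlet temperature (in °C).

Energy balance with Q = 0: Σ ṁᵢCp,ᵢ(T_out − Tᵢ) = 0
Σ ṁᵢCp,ᵢTᵢ = 38.9×0.850×-4.38 + 1920×0.850×70.6 + 669×0.850×-15.8 = 106090
Σ ṁᵢCp,ᵢ = 38.9×0.850 + 1920×0.850 + 669×0.850 = 2233.7
T_out = 106090 / 2233.7 = 47.495 °C

T_out = 47.5 °C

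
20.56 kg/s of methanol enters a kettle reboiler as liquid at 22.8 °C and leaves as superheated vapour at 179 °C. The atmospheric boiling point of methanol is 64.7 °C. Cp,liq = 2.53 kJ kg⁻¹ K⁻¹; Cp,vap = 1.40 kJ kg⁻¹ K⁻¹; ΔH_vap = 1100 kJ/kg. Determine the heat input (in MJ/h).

Q = 101000 MJ/h

liquid 22.8→64.7 °C: 106.01 kJ/kg
vaporisation at 64.7 °C: 1100 kJ/kg
vapour 64.7→179 °C: 160.02 kJ/kg
Δh = 106.01 + 1100 + 160.02 = 1366 kJ/kg
Q = ṁ·Δh = 20.56 kg/s × 1366 kJ/kg = 28086 kJ/s
|Q| = 28086 kW = 101110 MJ/h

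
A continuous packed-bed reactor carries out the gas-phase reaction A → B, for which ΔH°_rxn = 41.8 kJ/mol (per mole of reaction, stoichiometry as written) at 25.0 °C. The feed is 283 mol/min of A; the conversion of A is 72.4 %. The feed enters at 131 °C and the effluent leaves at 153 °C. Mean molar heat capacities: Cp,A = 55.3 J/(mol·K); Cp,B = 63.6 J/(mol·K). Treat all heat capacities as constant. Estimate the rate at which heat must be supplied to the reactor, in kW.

Q_in = 152 kW

Extent of reaction ξ = 0.724 × 283 = 204.89 mol/min
Reaction term: ξ·ΔH°_rxn = 204.89 × 41.8 = 8564.5 kJ/min
Sensible, feed 131→25 °C: -1658.9 kJ/min
Outlet flows (mol/min): A 78.108, B 204.89
Sensible, products 25→153 °C: 2220.9 kJ/min
Q = ΔH = 9126.5 kJ/min = 152.11 kW
Heat supplied = 152.11 kW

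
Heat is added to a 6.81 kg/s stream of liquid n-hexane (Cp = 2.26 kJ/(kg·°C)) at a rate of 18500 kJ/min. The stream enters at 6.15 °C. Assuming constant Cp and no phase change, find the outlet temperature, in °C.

T_out = 26.2 °C

Q = 18500 kJ/min = 308.33 kJ/s
ΔT = Q/(ṁ·Cp) = 308.33/(6.81×2.26) = 20.034 K
T_out = 6.15 + 20.034 = 26.184 °C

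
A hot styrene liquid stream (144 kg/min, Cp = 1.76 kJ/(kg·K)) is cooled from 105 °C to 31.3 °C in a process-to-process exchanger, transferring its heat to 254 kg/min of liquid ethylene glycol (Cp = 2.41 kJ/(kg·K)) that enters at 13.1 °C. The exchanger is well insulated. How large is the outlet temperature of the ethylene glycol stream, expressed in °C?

Heat released by hot stream: Q = 144 × 1.76 × (105 − 31.3) = 18679 kJ/min
Energy balance on cold side (adiabatic exchanger): Q = ṁ_c·Cp_c·(T_c,out − T_c,in)
T_c,out = 13.1 + 18679/(254 × 2.41) = 43.613 °C

T_c,out = 43.6 °C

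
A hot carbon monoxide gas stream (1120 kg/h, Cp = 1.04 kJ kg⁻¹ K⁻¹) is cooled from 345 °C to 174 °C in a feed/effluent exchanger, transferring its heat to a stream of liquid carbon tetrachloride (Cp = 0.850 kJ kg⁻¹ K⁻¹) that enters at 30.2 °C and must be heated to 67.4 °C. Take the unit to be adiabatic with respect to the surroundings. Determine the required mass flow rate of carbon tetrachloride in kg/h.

ṁ_c = 6300 kg/h

Heat released by hot stream: Q = 1120 × 1.04 × (345 − 174) = 199180 kJ/h
Energy balance on cold side (adiabatic exchanger): Q = ṁ_c·Cp_c·(T_c,out − T_c,in)
ṁ_c = 199180 / [0.850 × (67.4 − 30.2)] = 6299.2 kg/h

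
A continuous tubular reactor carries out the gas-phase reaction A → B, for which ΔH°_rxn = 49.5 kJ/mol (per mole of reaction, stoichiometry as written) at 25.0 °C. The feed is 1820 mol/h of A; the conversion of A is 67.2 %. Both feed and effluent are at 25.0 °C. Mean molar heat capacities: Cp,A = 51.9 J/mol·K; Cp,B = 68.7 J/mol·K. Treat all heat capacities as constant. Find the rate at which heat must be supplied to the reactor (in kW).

Extent of reaction ξ = 0.672 × 1820 = 1223 mol/h
Reaction term: ξ·ΔH°_rxn = 1223 × 49.5 = 60540 kJ/h
Q = ΔH = 60540 kJ/h = 16.817 kW
Heat supplied = 16.817 kW

Q_in = 16.8 kW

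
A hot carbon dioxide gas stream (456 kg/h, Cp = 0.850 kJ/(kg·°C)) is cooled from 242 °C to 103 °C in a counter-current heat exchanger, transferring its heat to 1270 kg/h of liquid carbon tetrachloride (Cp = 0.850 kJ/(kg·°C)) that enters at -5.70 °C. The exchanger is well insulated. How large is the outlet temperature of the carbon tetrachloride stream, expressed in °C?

T_c,out = 44.2 °C

Heat released by hot stream: Q = 456 × 0.850 × (242 − 103) = 53876 kJ/h
Energy balance on cold side (adiabatic exchanger): Q = ṁ_c·Cp_c·(T_c,out − T_c,in)
T_c,out = -5.70 + 53876/(1270 × 0.850) = 44.209 °C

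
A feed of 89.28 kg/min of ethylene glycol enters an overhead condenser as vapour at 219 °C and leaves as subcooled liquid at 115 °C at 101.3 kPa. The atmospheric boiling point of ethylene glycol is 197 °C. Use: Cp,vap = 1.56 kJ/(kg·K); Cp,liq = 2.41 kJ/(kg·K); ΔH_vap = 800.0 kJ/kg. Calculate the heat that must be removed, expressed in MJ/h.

Q_c = 5530 MJ/h

vapour 219→197 °C: -34.32 kJ/kg
condensation at 197 °C: -800 kJ/kg
liquid 197→115 °C: -197.62 kJ/kg
Δh = -34.32 + -800 + -197.62 = -1031.9 kJ/kg
Q = ṁ·Δh = 89.28 kg/min × -1031.9 kJ/kg = -92132 kJ/min
|Q| = 1535.5 kW = 5527.9 MJ/h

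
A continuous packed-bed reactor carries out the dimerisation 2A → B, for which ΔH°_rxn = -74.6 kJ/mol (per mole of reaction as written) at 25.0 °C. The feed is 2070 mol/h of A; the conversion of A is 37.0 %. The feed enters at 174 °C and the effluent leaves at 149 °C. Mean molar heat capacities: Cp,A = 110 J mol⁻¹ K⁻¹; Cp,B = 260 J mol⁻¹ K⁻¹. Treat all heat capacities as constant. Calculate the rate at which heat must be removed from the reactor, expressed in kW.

Extent of reaction ξ = 0.370 × 2070 / 2 = 382.95 mol/h
Reaction term: ξ·ΔH°_rxn = 382.95 × -74.6 = -28568 kJ/h
Sensible, feed 174→25 °C: -33927 kJ/h
Outlet flows (mol/h): A 1304.1, B 382.95
Sensible, products 25→149 °C: 30134 kJ/h
Q = ΔH = -32361 kJ/h = -8.9892 kW
Heat removed = 8.9892 kW

Q_out = 8.99 kW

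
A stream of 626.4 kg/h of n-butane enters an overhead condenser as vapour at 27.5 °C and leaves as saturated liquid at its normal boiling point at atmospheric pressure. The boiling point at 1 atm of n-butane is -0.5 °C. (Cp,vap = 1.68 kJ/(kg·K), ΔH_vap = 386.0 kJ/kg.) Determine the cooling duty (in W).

Q_c = 75300 W

vapour 27.5→-0.5 °C: -47.04 kJ/kg
condensation at -0.5 °C: -386 kJ/kg
Δh = -47.04 + -386 = -433.04 kJ/kg
Q = ṁ·Δh = 626.4 kg/h × -433.04 kJ/kg = -271260 kJ/h
|Q| = 75.349 kW = 75349 W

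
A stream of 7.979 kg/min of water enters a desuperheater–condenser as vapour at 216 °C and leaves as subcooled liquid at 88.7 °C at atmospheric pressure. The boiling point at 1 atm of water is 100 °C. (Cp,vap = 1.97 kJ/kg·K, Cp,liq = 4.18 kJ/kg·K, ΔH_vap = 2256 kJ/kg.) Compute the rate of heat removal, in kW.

vapour 216→100 °C: -228.52 kJ/kg
condensation at 100 °C: -2256 kJ/kg
liquid 100→88.7 °C: -47.234 kJ/kg
Δh = -228.52 + -2256 + -47.234 = -2531.8 kJ/kg
Q = ṁ·Δh = 7.979 kg/min × -2531.8 kJ/kg = -20201 kJ/min
|Q| = 336.68 kW

Q_c = 337 kW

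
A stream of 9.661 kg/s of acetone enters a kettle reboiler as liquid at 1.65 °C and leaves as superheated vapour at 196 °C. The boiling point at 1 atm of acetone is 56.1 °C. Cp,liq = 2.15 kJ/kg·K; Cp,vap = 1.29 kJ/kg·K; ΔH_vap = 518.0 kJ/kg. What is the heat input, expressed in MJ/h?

Q = 28400 MJ/h

liquid 1.65→56.1 °C: 117.07 kJ/kg
vaporisation at 56.1 °C: 518 kJ/kg
vapour 56.1→196 °C: 180.47 kJ/kg
Δh = 117.07 + 518 + 180.47 = 815.54 kJ/kg
Q = ṁ·Δh = 9.661 kg/s × 815.54 kJ/kg = 7878.9 kJ/s
|Q| = 7878.9 kW = 28364 MJ/h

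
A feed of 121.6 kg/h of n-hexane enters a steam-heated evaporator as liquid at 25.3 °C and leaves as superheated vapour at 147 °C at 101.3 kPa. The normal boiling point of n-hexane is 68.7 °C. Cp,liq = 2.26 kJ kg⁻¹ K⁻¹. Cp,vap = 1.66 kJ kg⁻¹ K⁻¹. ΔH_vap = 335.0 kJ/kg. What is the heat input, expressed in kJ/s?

Q = 19.0 kJ/s

liquid 25.3→68.7 °C: 98.084 kJ/kg
vaporisation at 68.7 °C: 335 kJ/kg
vapour 68.7→147 °C: 129.98 kJ/kg
Δh = 98.084 + 335 + 129.98 = 563.06 kJ/kg
Q = ṁ·Δh = 121.6 kg/h × 563.06 kJ/kg = 68468 kJ/h
|Q| = 19.019 kW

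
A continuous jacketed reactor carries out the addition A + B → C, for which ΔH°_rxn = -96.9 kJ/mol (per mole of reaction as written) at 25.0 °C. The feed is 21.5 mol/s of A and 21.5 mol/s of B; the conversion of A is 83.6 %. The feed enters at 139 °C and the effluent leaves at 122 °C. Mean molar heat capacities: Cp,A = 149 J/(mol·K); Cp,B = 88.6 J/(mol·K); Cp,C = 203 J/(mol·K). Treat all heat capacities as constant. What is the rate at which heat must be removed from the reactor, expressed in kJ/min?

Q_out = 113000 kJ/min

Extent of reaction ξ = 0.836 × 21.5 = 17.974 mol/s
Reaction term: ξ·ΔH°_rxn = 17.974 × -96.9 = -1741.7 kJ/s
Sensible, feed 139→25 °C: -582.36 kJ/s
Outlet flows (mol/s): A 3.526, B 3.526, C 17.974
Sensible, products 25→122 °C: 435.19 kJ/s
Q = ΔH = -1888.8 kJ/s = -1888.8 kW
Heat removed = 113330 kJ/min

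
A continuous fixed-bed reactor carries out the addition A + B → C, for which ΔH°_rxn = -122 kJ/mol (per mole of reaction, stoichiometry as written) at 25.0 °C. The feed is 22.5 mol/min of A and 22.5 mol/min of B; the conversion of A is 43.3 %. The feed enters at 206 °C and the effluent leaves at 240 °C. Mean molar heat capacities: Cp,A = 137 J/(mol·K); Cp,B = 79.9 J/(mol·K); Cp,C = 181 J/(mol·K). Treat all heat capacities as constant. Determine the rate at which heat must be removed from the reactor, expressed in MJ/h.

Extent of reaction ξ = 0.433 × 22.5 = 9.7425 mol/min
Reaction term: ξ·ΔH°_rxn = 9.7425 × -122 = -1188.6 kJ/min
Sensible, feed 206→25 °C: -883.33 kJ/min
Outlet flows (mol/min): A 12.758, B 12.758, C 9.7425
Sensible, products 25→240 °C: 974.06 kJ/min
Q = ΔH = -1097.9 kJ/min = -18.298 kW
Heat removed = 65.871 MJ/h

Q_out = 65.9 MJ/h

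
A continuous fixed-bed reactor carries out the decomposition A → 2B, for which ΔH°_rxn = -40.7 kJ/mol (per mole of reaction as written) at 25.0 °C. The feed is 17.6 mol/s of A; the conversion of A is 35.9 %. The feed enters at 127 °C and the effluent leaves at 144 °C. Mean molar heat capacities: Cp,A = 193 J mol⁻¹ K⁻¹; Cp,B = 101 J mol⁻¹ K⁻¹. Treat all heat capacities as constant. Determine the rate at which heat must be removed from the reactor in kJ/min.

Extent of reaction ξ = 0.359 × 17.6 = 6.3184 mol/s
Reaction term: ξ·ΔH°_rxn = 6.3184 × -40.7 = -257.16 kJ/s
Sensible, feed 127→25 °C: -346.47 kJ/s
Outlet flows (mol/s): A 11.282, B 12.637
Sensible, products 25→144 °C: 410.99 kJ/s
Q = ΔH = -192.65 kJ/s = -192.65 kW
Heat removed = 11559 kJ/min

Q_out = 11600 kJ/min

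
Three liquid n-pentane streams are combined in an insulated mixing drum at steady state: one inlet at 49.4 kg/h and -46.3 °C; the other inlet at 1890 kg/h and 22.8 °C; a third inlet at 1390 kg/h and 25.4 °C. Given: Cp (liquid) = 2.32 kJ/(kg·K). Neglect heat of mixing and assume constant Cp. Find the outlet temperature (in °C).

T_out = 22.9 °C

Energy balance with Q = 0: Σ ṁᵢCp,ᵢ(T_out − Tᵢ) = 0
Σ ṁᵢCp,ᵢTᵢ = 49.4×2.32×-46.3 + 1890×2.32×22.8 + 1390×2.32×25.4 = 176580
Σ ṁᵢCp,ᵢ = 49.4×2.32 + 1890×2.32 + 1390×2.32 = 7724.2
T_out = 176580 / 7724.2 = 22.86 °C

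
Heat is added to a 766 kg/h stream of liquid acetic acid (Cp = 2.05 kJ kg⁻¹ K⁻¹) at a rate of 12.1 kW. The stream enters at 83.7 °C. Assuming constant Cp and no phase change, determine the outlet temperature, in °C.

Q = 12.1 kW = 43560 kJ/h
ΔT = Q/(ṁ·Cp) = 43560/(766×2.05) = 27.74 K
T_out = 83.7 + 27.74 = 111.44 °C

T_out = 111 °C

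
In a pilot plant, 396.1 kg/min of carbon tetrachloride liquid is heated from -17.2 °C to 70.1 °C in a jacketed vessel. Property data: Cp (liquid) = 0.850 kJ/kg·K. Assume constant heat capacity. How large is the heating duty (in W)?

Q = 490000 W

Q = ṁ·Cp·ΔT = 396.1 × 0.850 × (70.1 − -17.2) = 29393 kJ/min
Converting: 29393 / 60 s = 489.88 kW
Heating duty = 489880 W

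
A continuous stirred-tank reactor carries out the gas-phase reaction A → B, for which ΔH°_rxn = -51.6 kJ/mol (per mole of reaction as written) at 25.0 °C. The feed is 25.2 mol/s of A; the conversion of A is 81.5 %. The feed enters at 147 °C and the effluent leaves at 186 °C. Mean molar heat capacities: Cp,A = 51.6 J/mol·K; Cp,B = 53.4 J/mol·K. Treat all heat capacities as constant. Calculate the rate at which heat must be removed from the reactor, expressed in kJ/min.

Q_out = 60200 kJ/min

Extent of reaction ξ = 0.815 × 25.2 = 20.538 mol/s
Reaction term: ξ·ΔH°_rxn = 20.538 × -51.6 = -1059.8 kJ/s
Sensible, feed 147→25 °C: -158.64 kJ/s
Outlet flows (mol/s): A 4.662, B 20.538
Sensible, products 25→186 °C: 215.3 kJ/s
Q = ΔH = -1003.1 kJ/s = -1003.1 kW
Heat removed = 60186 kJ/min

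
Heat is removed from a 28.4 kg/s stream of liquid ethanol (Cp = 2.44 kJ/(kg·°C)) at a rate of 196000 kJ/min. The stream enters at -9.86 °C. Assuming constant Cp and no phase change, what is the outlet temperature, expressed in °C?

Q = 196000 kJ/min = 3266.7 kJ/s
ΔT = Q/(ṁ·Cp) = 3266.7/(28.4×2.44) = 47.141 K
T_out = -9.86 − 47.141 = -57.001 °C

T_out = -57.0 °C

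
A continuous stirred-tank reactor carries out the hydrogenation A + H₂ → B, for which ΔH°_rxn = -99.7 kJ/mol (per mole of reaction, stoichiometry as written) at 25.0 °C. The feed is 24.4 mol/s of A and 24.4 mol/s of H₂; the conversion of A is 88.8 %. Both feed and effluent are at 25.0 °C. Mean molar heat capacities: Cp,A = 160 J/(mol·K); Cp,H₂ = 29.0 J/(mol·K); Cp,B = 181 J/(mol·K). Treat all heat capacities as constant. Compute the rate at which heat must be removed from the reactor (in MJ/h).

Q_out = 7780 MJ/h

Extent of reaction ξ = 0.888 × 24.4 = 21.667 mol/s
Reaction term: ξ·ΔH°_rxn = 21.667 × -99.7 = -2160.2 kJ/s
Q = ΔH = -2160.2 kJ/s = -2160.2 kW
Heat removed = 7776.8 MJ/h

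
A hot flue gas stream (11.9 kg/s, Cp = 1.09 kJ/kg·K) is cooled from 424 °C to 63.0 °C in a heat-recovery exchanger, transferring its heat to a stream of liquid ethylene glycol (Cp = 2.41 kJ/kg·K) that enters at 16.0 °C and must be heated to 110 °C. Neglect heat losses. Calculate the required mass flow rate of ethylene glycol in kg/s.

Heat released by hot stream: Q = 11.9 × 1.09 × (424 − 63.0) = 4682.5 kJ/s
Energy balance on cold side (adiabatic exchanger): Q = ṁ_c·Cp_c·(T_c,out − T_c,in)
ṁ_c = 4682.5 / [2.41 × (110 − 16.0)] = 20.67 kg/s

ṁ_c = 20.7 kg/s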